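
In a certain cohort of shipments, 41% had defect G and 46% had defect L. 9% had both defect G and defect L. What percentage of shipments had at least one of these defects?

By inclusion–exclusion:
P(at least one) = 41 + 46 − 9 = 78%

78%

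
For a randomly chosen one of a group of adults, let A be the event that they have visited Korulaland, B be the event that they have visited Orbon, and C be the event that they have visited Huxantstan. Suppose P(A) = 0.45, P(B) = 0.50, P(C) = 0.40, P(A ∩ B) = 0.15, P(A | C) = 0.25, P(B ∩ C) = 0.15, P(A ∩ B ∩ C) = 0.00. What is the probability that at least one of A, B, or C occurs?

P(A ∩ C) = P(C)·P(A|C) = 0.40 × 0.25 = 0.10
P(A ∪ B ∪ C) = 0.45 + 0.50 + 0.40 − 0.15 − 0.10 − 0.15 + 0.00 = 0.95

0.95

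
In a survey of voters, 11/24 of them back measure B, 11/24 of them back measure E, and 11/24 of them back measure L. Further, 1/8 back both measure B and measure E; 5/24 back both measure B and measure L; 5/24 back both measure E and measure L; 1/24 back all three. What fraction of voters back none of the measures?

1/8

Inclusion–exclusion gives
P(≥1) = 11/24 + 11/24 + 11/24 − 1/8 − 5/24 − 5/24 + 1/24 = 7/8
P(none) = 1 − 7/8 = 1/8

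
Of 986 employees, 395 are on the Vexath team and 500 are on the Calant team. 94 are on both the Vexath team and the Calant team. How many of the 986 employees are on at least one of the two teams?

By inclusion–exclusion:
N(≥1) = 395 + 500 − 94 = 801

801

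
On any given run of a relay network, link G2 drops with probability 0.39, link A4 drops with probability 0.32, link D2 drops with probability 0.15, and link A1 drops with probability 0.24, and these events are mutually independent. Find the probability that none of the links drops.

0.2679608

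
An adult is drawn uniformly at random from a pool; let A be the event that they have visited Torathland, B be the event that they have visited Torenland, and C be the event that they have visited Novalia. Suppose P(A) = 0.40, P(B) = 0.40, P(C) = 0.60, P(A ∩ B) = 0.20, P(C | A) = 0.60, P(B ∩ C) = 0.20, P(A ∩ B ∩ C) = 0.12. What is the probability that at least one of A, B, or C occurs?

0.88

P(A ∩ C) = P(A)·P(C|A) = 0.40 × 0.60 = 0.24
P(A ∪ B ∪ C) = 0.40 + 0.40 + 0.60 − 0.20 − 0.24 − 0.20 + 0.12 = 0.88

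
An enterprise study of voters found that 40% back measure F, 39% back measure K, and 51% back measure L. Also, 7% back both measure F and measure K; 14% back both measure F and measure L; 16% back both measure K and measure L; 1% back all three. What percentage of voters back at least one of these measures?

94%

P(at least one) = 40 + 39 + 51 − 7 − 14 − 16 + 1 = 94%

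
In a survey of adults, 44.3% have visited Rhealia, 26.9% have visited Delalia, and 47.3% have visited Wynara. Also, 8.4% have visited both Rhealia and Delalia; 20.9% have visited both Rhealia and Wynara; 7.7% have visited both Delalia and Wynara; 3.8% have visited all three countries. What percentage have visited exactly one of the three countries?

P(exactly one) = 44.3 + 26.9 + 47.3 − 2·8.4 − 2·20.9 − 2·7.7 + 3·3.8 = 55.9%

55.9%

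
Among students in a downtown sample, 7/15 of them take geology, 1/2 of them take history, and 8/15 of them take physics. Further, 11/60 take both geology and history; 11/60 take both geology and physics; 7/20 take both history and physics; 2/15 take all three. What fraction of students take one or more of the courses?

11/12

By inclusion–exclusion:
P(≥1) = 7/15 + 1/2 + 8/15 − 11/60 − 11/60 − 7/20 + 2/15 = 11/12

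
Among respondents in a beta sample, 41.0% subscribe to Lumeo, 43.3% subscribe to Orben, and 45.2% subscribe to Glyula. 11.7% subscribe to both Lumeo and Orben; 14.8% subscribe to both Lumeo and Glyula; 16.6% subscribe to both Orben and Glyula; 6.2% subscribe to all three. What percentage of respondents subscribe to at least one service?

92.6%

By inclusion–exclusion:
P(≥1) = 41.0 + 43.3 + 45.2 − 11.7 − 14.8 − 16.6 + 6.2 = 92.6%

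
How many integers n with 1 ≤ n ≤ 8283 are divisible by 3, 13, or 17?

3486

Inclusion–exclusion gives
2761 + 637 + 487 − 212 − 162 − 37 + 12 = 3486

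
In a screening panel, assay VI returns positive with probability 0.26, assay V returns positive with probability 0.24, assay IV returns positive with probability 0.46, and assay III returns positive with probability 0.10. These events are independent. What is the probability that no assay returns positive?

Since the events are independent, P(none) is the product of the individual non-occurrence probabilities.
P(none) = (1 − 0.26) × (1 − 0.24) × (1 − 0.46) × (1 − 0.10) = 0.74 × 0.76 × 0.54 × 0.90 = 0.2733264

0.2733264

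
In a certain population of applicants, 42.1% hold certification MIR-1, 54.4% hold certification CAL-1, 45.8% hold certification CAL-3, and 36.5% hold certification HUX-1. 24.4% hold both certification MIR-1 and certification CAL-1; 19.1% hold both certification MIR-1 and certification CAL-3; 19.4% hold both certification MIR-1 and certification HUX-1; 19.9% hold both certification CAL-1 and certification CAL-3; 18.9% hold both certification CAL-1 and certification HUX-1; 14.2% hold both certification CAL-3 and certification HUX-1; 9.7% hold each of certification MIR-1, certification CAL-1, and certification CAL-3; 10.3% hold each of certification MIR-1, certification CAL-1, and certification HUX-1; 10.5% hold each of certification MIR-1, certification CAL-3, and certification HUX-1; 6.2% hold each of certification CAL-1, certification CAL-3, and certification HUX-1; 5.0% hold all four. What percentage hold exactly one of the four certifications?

37.1%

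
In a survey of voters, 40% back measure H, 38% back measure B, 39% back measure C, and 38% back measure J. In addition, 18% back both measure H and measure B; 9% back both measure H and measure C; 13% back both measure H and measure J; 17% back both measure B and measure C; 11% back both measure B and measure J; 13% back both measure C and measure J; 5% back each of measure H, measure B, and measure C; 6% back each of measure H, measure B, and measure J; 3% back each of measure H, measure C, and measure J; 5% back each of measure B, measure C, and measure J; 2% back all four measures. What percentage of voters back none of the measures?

Using inclusion–exclusion:
P(union) = 40 + 38 + 39 + 38 − 18 − 9 − 13 − 17 − 11 − 13 + 5 + 6 + 3 + 5 − 2 = 91%
P(none) = 100% − 91% = 9%

9%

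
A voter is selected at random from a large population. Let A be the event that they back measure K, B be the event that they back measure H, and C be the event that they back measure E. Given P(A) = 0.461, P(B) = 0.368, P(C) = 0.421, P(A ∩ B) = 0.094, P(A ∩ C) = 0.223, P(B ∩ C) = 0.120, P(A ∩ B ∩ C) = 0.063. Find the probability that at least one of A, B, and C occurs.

0.876

P(A ∪ B ∪ C) = 0.461 + 0.368 + 0.421 − 0.094 − 0.223 − 0.120 + 0.063 = 0.876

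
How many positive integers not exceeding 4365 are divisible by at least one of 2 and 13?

2350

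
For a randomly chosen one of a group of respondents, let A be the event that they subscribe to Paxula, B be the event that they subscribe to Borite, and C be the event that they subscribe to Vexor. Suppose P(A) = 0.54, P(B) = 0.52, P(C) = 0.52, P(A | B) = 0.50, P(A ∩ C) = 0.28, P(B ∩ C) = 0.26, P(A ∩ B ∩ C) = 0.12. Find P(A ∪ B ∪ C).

0.90

P(A ∩ B) = P(B)·P(A|B) = 0.52 × 0.50 = 0.26
By inclusion-exclusion,
P(A ∪ B ∪ C) = 0.54 + 0.52 + 0.52 − 0.26 − 0.28 − 0.26 + 0.12 = 0.90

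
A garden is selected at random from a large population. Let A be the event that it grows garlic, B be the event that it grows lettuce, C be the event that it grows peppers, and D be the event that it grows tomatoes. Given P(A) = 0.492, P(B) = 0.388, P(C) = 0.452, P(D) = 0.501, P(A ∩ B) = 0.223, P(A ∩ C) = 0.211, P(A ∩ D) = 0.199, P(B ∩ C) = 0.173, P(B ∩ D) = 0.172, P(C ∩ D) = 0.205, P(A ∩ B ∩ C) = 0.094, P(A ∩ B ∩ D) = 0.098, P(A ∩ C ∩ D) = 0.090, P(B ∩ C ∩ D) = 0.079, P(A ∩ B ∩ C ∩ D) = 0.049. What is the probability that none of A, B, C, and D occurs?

P(A ∪ B ∪ C ∪ D) = 0.492 + 0.388 + 0.452 + 0.501 − 0.223 − 0.211 − 0.199 − 0.173 − 0.172 − 0.205 + 0.094 + 0.098 + 0.090 + 0.079 − 0.049 = 0.962
P(none) = 1 − 0.962 = 0.038

0.038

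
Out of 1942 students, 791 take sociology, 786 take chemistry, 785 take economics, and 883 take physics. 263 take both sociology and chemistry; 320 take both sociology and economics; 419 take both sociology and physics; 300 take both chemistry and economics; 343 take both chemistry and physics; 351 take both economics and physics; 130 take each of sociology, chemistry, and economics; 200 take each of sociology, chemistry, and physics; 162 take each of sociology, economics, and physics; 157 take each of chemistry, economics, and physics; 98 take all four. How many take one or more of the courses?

1800

Using inclusion–exclusion:
|at least one| = 791 + 786 + 785 + 883 − 263 − 320 − 419 − 300 − 343 − 351 + 130 + 200 + 162 + 157 − 98 = 1800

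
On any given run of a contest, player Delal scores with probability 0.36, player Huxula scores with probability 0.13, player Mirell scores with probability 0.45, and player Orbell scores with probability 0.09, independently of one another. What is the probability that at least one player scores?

0.7213216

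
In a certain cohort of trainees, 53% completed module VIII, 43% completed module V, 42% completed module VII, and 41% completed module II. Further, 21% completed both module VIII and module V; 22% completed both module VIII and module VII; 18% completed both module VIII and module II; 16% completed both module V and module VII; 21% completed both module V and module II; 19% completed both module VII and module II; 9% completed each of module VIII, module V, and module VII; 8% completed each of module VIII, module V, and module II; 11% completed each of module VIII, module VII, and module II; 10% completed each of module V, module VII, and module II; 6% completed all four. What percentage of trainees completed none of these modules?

By inclusion-exclusion,
P(≥1) = 53 + 43 + 42 + 41 − 21 − 22 − 18 − 16 − 21 − 19 + 9 + 8 + 11 + 10 − 6 = 94%
P(none) = 100% − 94% = 6%

6%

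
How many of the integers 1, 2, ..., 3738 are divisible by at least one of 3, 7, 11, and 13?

Using inclusion–exclusion:
floor(3738/3) + floor(3738/7) + floor(3738/11) + floor(3738/13) − floor(3738/21) − floor(3738/33) − floor(3738/39) − floor(3738/77) − floor(3738/91) − floor(3738/143) + floor(3738/231) + floor(3738/273) + floor(3738/429) + floor(3738/1001) − floor(3738/3003) = 1246 + 534 + 339 + 287 − 178 − 113 − 95 − 48 − 41 − 26 + 16 + 13 + 8 + 3 − 1 = 1944

1944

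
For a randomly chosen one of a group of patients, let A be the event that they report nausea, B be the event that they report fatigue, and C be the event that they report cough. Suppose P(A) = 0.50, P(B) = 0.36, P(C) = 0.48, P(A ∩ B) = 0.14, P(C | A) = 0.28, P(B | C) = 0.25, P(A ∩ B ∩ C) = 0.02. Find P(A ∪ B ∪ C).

P(A ∩ C) = P(A)·P(C|A) = 0.50 × 0.28 = 0.14
P(B ∩ C) = P(C)·P(B|C) = 0.48 × 0.25 = 0.12
P(A ∪ B ∪ C) = 0.50 + 0.36 + 0.48 − 0.14 − 0.14 − 0.12 + 0.02 = 0.96

0.96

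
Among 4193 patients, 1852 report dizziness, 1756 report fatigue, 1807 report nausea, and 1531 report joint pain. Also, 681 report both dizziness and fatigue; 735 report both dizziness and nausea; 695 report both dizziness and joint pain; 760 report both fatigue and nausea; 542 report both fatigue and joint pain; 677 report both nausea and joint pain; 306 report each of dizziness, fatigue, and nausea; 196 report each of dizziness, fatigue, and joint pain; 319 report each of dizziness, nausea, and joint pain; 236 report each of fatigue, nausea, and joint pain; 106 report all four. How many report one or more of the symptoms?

N(≥1) = 1852 + 1756 + 1807 + 1531 − 681 − 735 − 695 − 760 − 542 − 677 + 306 + 196 + 319 + 236 − 106 = 3807

3807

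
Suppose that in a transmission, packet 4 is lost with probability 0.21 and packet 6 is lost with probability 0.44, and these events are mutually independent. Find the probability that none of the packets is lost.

0.4424

Since the events are independent, P(none) is the product of the individual non-occurrence probabilities.
P(none) = (1 − 0.21) × (1 − 0.44) = 0.79 × 0.56 = 0.4424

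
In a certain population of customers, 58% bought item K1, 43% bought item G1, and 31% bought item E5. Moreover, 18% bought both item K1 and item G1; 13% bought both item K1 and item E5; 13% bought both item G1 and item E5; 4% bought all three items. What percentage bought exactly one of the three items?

56%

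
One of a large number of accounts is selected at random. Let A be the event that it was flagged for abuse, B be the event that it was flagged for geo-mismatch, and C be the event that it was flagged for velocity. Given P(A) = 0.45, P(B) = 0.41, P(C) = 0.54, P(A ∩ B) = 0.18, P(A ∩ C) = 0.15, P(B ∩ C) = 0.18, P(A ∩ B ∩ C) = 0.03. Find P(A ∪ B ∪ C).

0.92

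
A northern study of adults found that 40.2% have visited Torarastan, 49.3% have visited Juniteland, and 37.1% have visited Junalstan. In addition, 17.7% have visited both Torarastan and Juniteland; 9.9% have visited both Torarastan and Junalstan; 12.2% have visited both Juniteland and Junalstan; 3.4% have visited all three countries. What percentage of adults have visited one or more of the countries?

90.2%

P(union) = 40.2 + 49.3 + 37.1 − 17.7 − 9.9 − 12.2 + 3.4 = 90.2%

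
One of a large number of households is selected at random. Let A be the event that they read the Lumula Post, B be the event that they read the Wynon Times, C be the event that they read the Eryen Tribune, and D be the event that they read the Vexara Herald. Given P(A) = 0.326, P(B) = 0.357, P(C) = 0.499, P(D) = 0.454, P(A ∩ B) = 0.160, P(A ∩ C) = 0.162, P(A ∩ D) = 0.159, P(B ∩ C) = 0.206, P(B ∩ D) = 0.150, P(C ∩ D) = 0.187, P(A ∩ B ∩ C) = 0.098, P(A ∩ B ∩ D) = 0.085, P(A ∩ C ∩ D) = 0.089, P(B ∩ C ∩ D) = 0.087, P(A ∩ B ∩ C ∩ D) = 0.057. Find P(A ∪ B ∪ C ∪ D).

0.914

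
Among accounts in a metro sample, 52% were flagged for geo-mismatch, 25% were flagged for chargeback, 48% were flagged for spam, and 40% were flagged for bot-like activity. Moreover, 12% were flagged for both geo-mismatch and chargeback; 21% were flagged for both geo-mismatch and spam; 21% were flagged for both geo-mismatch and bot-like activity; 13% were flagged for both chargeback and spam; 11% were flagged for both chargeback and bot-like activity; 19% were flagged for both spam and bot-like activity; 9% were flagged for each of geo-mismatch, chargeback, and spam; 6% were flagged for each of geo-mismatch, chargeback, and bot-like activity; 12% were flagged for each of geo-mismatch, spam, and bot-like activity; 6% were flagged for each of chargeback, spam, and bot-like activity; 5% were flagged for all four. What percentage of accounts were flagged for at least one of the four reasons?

Using inclusion–exclusion:
P(at least one) = 52 + 25 + 48 + 40 − 12 − 21 − 21 − 13 − 11 − 19 + 9 + 6 + 12 + 6 − 5 = 96%

96%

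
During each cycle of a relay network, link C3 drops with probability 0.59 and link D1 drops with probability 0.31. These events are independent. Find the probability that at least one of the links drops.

Since the events are independent, P(none) is the product of the individual non-occurrence probabilities.
P(none) = (1 − 0.59) × (1 − 0.31) = 0.41 × 0.69 = 0.2829
P(at least one) = 1 − 0.2829 = 0.7171

0.7171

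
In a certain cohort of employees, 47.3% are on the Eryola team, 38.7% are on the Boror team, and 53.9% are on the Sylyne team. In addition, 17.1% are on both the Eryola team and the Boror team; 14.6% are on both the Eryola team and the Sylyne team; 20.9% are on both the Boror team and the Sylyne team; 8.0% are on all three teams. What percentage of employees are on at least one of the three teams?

95.3%

Using inclusion–exclusion:
P(≥1) = 47.3 + 38.7 + 53.9 − 17.1 − 14.6 − 20.9 + 8.0 = 95.3%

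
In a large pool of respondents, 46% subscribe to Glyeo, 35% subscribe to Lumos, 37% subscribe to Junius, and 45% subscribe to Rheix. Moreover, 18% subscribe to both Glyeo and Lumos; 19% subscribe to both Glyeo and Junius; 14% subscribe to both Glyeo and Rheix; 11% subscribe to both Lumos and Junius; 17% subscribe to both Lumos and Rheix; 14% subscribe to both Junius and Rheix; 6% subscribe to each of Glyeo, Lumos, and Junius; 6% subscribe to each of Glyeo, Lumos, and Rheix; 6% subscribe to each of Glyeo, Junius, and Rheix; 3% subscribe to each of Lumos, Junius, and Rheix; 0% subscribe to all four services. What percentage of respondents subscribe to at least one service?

91%

P(at least one) = 46 + 35 + 37 + 45 − 18 − 19 − 14 − 11 − 17 − 14 + 6 + 6 + 6 + 3 − 0 = 91%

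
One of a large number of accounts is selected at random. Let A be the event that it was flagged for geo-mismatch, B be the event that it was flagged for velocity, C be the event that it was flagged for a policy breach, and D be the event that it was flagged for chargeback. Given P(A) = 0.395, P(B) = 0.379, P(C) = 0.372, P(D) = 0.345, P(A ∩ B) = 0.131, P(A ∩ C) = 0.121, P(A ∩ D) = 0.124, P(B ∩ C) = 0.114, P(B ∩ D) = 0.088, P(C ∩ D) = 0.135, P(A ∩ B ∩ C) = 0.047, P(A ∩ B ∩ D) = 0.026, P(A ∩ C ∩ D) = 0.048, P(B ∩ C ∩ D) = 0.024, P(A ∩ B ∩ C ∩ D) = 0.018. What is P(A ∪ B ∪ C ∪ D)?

P(A ∪ B ∪ C ∪ D) = 0.395 + 0.379 + 0.372 + 0.345 − 0.131 − 0.121 − 0.124 − 0.114 − 0.088 − 0.135 + 0.047 + 0.026 + 0.048 + 0.024 − 0.018 = 0.905

0.905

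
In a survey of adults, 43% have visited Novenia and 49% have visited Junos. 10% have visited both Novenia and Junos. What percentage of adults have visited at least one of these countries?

82%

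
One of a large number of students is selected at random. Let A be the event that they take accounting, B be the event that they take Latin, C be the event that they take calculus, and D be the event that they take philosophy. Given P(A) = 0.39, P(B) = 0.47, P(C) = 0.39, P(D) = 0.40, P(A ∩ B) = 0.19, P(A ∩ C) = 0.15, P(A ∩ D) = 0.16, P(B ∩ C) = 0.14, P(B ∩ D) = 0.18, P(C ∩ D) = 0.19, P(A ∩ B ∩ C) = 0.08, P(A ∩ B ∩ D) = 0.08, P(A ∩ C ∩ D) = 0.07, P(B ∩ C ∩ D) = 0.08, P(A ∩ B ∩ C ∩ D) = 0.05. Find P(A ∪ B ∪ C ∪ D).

0.90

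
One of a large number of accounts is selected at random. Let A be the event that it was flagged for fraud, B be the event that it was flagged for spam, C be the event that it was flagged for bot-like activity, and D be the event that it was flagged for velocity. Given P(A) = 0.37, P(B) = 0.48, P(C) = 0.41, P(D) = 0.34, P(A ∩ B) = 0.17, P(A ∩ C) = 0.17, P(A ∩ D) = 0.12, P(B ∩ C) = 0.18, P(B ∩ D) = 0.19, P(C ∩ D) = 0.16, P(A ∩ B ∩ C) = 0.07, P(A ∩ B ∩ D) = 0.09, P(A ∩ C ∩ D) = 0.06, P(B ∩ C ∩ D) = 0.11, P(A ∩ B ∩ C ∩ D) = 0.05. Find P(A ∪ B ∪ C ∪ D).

0.89

P(A ∪ B ∪ C ∪ D) = 0.37 + 0.48 + 0.41 + 0.34 − 0.17 − 0.17 − 0.12 − 0.18 − 0.19 − 0.16 + 0.07 + 0.09 + 0.06 + 0.11 − 0.05 = 0.89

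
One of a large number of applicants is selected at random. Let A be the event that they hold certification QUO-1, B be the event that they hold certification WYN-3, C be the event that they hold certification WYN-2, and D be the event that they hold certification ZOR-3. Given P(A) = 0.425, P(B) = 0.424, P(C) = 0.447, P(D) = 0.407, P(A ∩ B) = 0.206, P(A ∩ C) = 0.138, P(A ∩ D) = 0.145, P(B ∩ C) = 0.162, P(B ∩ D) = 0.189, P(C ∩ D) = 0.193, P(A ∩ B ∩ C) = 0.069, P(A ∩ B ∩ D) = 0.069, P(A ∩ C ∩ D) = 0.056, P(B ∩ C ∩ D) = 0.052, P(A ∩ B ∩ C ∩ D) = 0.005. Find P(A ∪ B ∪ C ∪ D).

0.911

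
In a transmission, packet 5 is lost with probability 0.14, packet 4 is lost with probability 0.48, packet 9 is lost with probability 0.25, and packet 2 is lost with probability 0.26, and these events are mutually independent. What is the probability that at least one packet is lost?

Independence gives P(none) = ∏(1 − pᵢ).
P(none) = (1 − 0.14) × (1 − 0.48) × (1 − 0.25) × (1 − 0.26) = 0.86 × 0.52 × 0.75 × 0.74 = 0.248196
P(at least one) = 1 − 0.248196 = 0.751804

0.751804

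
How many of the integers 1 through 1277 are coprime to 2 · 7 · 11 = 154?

498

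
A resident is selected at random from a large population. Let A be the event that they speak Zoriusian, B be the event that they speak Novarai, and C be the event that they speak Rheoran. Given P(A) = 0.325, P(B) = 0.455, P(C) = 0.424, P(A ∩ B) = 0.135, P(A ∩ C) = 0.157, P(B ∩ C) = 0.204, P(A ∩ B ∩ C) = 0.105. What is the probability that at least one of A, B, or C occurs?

P(A ∪ B ∪ C) = 0.325 + 0.455 + 0.424 − 0.135 − 0.157 − 0.204 + 0.105 = 0.813

0.813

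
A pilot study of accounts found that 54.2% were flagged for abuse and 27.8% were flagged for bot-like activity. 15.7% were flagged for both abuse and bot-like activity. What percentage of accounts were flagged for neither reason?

P(at least one) = 54.2 + 27.8 − 15.7 = 66.3%
P(none) = 100% − 66.3% = 33.7%

33.7%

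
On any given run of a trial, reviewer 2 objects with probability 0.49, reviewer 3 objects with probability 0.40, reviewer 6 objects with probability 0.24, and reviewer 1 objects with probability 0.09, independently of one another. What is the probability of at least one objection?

P(none) = (1 − 0.49) × (1 − 0.40) × (1 − 0.24) × (1 − 0.09) = 0.51 × 0.60 × 0.76 × 0.91 = 0.2116296
P(at least one) = 1 − 0.2116296 = 0.7883704

0.7883704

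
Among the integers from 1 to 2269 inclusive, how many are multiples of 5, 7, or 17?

By inclusion-exclusion,
453 + 324 + 133 − 64 − 26 − 19 + 3 = 804

804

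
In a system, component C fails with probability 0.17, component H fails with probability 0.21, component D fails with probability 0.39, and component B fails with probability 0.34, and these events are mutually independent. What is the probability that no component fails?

Since the events are independent, P(none) is the product of the individual non-occurrence probabilities.
P(none) = (1 − 0.17) × (1 − 0.21) × (1 − 0.39) × (1 − 0.34) = 0.83 × 0.79 × 0.61 × 0.66 = 0.26398482

0.26398482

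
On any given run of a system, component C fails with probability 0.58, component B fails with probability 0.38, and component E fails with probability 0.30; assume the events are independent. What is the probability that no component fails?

0.18228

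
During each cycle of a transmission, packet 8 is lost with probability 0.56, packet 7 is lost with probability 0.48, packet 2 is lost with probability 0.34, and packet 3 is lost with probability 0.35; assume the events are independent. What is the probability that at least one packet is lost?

0.9018448

P(none) = (1 − 0.56) × (1 − 0.48) × (1 − 0.34) × (1 − 0.35) = 0.44 × 0.52 × 0.66 × 0.65 = 0.0981552
P(at least one) = 1 − 0.0981552 = 0.9018448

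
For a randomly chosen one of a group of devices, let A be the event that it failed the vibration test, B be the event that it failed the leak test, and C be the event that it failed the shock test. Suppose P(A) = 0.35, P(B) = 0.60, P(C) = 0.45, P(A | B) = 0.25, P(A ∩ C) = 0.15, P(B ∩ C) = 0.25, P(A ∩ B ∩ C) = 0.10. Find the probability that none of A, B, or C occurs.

0.05

P(A ∩ B) = P(B)·P(A|B) = 0.60 × 0.25 = 0.15
P(A ∪ B ∪ C) = 0.35 + 0.60 + 0.45 − 0.15 − 0.15 − 0.25 + 0.10 = 0.95
P(none) = 1 − 0.95 = 0.05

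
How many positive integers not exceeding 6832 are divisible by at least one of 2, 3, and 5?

floor(6832/2) + floor(6832/3) + floor(6832/5) − floor(6832/6) − floor(6832/10) − floor(6832/15) + floor(6832/30) = 3416 + 2277 + 1366 − 1138 − 683 − 455 + 227 = 5010

5010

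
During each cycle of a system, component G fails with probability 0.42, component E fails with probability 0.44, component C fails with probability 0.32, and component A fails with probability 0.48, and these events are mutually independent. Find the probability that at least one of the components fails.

0.88515072

P(none) = (1 − 0.42) × (1 − 0.44) × (1 − 0.32) × (1 − 0.48) = 0.58 × 0.56 × 0.68 × 0.52 = 0.11484928
P(at least one) = 1 − 0.11484928 = 0.88515072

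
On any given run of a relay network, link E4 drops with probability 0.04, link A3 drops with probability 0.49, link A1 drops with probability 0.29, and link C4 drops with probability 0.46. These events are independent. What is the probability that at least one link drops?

Independence gives P(none) = ∏(1 − pᵢ).
P(none) = (1 − 0.04) × (1 − 0.49) × (1 − 0.29) × (1 − 0.46) = 0.96 × 0.51 × 0.71 × 0.54 = 0.18771264
P(at least one) = 1 − 0.18771264 = 0.81228736

0.81228736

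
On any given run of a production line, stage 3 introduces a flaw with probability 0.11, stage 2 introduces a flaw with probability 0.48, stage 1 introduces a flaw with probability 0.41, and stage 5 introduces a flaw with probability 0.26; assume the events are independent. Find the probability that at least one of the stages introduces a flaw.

0.79794152

P(none) = (1 − 0.11) × (1 − 0.48) × (1 − 0.41) × (1 − 0.26) = 0.89 × 0.52 × 0.59 × 0.74 = 0.20205848
P(at least one) = 1 − 0.20205848 = 0.79794152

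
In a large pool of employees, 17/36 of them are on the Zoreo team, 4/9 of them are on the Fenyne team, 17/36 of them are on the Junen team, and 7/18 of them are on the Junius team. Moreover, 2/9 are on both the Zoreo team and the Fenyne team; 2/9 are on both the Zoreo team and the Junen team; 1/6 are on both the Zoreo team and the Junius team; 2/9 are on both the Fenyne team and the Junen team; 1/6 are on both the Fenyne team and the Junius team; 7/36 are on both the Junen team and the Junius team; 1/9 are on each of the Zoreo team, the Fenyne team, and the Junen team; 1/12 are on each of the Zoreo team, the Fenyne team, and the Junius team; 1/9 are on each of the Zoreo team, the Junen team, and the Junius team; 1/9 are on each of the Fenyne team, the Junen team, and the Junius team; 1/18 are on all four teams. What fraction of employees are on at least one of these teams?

17/18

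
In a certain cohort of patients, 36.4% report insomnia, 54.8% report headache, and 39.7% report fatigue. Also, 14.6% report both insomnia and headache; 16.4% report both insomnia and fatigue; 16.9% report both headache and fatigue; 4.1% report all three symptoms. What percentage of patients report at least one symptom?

87.1%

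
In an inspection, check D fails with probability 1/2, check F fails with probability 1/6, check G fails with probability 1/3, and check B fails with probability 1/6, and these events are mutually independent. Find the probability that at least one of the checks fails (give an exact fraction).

Since the events are independent, P(none) is the product of the individual non-occurrence probabilities.
P(none) = (1 − 1/2) × (1 − 1/6) × (1 − 1/3) × (1 − 1/6) = 1/2 × 5/6 × 2/3 × 5/6 = 25/108
P(at least one) = 1 − 25/108 = 83/108

83/108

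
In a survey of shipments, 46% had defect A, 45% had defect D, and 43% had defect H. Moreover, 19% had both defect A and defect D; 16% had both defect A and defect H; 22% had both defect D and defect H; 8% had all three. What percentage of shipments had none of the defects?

Using inclusion–exclusion:
P(union) = 46 + 45 + 43 − 19 − 16 − 22 + 8 = 85%
P(none) = 100% − 85% = 15%

15%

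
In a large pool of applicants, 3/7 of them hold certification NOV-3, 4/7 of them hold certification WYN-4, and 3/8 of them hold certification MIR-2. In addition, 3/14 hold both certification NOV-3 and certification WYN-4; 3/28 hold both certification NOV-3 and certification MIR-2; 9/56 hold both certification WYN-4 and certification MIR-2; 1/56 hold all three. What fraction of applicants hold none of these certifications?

5/56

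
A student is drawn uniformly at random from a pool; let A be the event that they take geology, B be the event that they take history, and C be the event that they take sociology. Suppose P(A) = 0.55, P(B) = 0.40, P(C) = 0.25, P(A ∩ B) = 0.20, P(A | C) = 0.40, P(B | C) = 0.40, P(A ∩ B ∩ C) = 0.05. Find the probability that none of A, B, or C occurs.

0.15

P(A ∩ C) = P(C)·P(A|C) = 0.25 × 0.40 = 0.10
P(B ∩ C) = P(C)·P(B|C) = 0.25 × 0.40 = 0.10
P(A ∪ B ∪ C) = 0.55 + 0.40 + 0.25 − 0.20 − 0.10 − 0.10 + 0.05 = 0.85
P(none) = 1 − 0.85 = 0.15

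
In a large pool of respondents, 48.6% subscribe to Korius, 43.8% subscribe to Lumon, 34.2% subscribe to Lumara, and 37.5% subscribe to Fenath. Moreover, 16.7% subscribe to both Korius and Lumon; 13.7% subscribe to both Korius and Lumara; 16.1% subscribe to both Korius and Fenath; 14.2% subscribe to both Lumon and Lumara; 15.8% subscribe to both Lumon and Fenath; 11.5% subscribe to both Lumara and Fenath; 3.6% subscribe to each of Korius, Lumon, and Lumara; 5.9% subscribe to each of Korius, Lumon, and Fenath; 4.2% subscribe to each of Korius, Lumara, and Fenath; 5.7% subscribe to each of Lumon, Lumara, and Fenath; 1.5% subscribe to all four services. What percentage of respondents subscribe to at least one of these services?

94.0%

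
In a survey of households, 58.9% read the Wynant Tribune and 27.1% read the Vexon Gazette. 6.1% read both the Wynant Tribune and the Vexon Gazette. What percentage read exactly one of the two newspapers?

73.8%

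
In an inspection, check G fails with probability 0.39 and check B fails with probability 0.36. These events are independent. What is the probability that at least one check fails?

0.6096

P(none) = (1 − 0.39) × (1 − 0.36) = 0.61 × 0.64 = 0.3904
P(at least one) = 1 − 0.3904 = 0.6096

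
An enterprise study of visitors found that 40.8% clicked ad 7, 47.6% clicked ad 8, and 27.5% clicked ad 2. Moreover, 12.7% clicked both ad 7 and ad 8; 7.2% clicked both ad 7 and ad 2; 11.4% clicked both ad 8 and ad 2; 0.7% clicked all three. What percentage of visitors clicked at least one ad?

P(at least one) = 40.8 + 47.6 + 27.5 − 12.7 − 7.2 − 11.4 + 0.7 = 85.3%

85.3%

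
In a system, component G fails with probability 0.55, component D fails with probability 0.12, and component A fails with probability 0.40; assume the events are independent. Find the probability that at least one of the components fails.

P(none) = (1 − 0.55) × (1 − 0.12) × (1 − 0.40) = 0.45 × 0.88 × 0.60 = 0.2376
P(at least one) = 1 − 0.2376 = 0.7624

0.7624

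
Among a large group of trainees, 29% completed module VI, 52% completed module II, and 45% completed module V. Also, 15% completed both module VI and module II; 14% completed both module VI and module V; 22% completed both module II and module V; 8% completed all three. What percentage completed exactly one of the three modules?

By inclusion–exclusion (exactly-one form):
P(exactly one) = 29 + 52 + 45 − 2·15 − 2·14 − 2·22 + 3·8 = 48%

48%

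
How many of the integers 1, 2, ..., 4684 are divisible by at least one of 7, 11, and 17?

1248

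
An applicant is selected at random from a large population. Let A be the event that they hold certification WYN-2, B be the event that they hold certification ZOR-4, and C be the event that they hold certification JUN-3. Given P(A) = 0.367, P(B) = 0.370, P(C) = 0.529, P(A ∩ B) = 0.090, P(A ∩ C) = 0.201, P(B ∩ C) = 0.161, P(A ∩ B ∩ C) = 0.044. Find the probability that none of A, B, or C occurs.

0.142

Inclusion–exclusion gives
P(A ∪ B ∪ C) = 0.367 + 0.370 + 0.529 − 0.090 − 0.201 − 0.161 + 0.044 = 0.858
P(none) = 1 − 0.858 = 0.142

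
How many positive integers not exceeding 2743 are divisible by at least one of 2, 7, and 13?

1658

By inclusion–exclusion:
1371 + 391 + 211 − 195 − 105 − 30 + 15 = 1658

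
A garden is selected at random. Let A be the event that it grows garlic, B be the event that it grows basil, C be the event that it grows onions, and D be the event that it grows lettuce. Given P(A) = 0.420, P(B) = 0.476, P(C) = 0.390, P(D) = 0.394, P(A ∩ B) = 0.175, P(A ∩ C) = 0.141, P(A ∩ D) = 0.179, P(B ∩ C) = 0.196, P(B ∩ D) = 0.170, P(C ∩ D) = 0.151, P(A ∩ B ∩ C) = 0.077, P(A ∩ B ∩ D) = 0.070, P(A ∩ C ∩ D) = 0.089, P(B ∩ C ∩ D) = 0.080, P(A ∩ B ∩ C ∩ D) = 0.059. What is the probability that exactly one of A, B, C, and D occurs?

0.368

Using the inclusion–exclusion count for exactly one event:
P(exactly one) = 0.420 + 0.476 + 0.390 + 0.394 − 2·0.175 − 2·0.141 − 2·0.179 − 2·0.196 − 2·0.170 − 2·0.151 + 3·0.077 + 3·0.070 + 3·0.089 + 3·0.080 − 4·0.059 = 0.368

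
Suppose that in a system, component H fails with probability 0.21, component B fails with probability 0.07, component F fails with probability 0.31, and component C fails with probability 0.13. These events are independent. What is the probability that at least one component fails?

0.55895959

P(none) = (1 − 0.21) × (1 − 0.07) × (1 − 0.31) × (1 − 0.13) = 0.79 × 0.93 × 0.69 × 0.87 = 0.44104041
P(at least one) = 1 − 0.44104041 = 0.55895959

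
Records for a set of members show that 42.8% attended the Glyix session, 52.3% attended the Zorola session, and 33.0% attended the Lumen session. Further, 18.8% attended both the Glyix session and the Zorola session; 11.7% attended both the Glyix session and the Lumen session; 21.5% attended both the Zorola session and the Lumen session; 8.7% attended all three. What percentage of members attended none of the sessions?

15.2%

Apply inclusion-exclusion:
P(union) = 42.8 + 52.3 + 33.0 − 18.8 − 11.7 − 21.5 + 8.7 = 84.8%
P(none) = 100% − 84.8% = 15.2%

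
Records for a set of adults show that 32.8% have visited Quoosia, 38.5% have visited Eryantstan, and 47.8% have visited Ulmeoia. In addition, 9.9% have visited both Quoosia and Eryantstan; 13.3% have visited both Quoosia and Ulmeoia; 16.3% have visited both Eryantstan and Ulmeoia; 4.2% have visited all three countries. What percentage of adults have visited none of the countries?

16.2%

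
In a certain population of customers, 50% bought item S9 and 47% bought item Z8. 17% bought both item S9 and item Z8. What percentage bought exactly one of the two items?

Using the inclusion–exclusion count for exactly one event:
P(exactly one) = 50 + 47 − 2·17 = 63%

63%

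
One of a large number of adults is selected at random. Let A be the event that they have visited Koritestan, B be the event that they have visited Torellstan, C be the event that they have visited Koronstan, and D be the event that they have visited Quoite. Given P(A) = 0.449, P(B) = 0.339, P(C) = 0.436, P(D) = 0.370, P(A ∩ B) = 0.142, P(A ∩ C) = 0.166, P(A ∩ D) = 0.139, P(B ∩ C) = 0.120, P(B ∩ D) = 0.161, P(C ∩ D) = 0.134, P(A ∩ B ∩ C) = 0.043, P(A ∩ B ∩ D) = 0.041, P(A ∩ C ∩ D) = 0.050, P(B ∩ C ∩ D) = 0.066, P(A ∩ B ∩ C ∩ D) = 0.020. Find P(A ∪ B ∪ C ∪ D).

0.912

P(A ∪ B ∪ C ∪ D) = 0.449 + 0.339 + 0.436 + 0.370 − 0.142 − 0.166 − 0.139 − 0.120 − 0.161 − 0.134 + 0.043 + 0.041 + 0.050 + 0.066 − 0.020 = 0.912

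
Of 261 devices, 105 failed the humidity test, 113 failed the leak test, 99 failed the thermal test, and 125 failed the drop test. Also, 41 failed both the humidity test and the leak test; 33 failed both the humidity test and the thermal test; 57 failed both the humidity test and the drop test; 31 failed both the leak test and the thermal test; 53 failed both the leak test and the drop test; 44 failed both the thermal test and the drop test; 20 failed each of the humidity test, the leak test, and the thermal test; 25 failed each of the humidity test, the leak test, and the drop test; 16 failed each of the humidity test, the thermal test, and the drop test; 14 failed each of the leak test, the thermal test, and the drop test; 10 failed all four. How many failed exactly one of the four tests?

N(exactly one) = 105 + 113 + 99 + 125 − 2·41 − 2·33 − 2·57 − 2·31 − 2·53 − 2·44 + 3·20 + 3·25 + 3·16 + 3·14 − 4·10 = 109

109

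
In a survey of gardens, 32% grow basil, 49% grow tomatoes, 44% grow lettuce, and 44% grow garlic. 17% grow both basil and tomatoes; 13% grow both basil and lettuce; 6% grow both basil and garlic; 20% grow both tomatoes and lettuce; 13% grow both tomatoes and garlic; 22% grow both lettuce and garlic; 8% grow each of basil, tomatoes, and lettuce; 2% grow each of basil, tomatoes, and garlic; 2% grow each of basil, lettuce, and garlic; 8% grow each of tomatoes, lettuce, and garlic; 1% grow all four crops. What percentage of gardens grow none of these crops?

3%

P(union) = 32 + 49 + 44 + 44 − 17 − 13 − 6 − 20 − 13 − 22 + 8 + 2 + 2 + 8 − 1 = 97%
P(none) = 100% − 97% = 3%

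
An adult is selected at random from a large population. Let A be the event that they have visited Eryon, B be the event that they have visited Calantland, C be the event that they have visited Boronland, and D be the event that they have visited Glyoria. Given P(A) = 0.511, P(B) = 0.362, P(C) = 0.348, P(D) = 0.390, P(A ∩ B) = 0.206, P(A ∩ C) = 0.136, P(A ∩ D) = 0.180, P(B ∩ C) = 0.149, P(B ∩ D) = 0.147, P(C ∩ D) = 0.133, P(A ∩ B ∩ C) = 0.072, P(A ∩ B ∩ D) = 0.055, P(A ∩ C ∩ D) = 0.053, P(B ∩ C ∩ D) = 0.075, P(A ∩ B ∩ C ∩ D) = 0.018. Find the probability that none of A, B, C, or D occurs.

P(A ∪ B ∪ C ∪ D) = 0.511 + 0.362 + 0.348 + 0.390 − 0.206 − 0.136 − 0.180 − 0.149 − 0.147 − 0.133 + 0.072 + 0.055 + 0.053 + 0.075 − 0.018 = 0.897
P(none) = 1 − 0.897 = 0.103

0.103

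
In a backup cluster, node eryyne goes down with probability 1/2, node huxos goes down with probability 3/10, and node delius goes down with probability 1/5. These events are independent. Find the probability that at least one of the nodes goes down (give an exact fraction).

18/25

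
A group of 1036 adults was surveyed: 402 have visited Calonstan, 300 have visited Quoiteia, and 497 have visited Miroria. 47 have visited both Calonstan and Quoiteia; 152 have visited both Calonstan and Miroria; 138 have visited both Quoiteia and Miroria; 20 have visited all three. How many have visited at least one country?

882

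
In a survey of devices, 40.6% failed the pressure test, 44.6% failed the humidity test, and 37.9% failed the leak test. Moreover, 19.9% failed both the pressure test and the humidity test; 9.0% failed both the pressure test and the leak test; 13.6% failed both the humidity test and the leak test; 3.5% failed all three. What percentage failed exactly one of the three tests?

P(exactly one) = 40.6 + 44.6 + 37.9 − 2·19.9 − 2·9.0 − 2·13.6 + 3·3.5 = 48.6%

48.6%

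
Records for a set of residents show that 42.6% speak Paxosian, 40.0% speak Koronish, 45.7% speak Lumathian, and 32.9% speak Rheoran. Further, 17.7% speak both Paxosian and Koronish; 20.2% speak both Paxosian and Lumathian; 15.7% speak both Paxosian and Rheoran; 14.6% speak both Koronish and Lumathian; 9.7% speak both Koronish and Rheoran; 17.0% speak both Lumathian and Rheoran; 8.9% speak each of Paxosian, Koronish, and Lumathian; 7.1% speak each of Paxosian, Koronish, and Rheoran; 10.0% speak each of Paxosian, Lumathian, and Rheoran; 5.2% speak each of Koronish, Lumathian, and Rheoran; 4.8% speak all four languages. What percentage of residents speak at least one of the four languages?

92.7%

P(union) = 42.6 + 40.0 + 45.7 + 32.9 − 17.7 − 20.2 − 15.7 − 14.6 − 9.7 − 17.0 + 8.9 + 7.1 + 10.0 + 5.2 − 4.8 = 92.7%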